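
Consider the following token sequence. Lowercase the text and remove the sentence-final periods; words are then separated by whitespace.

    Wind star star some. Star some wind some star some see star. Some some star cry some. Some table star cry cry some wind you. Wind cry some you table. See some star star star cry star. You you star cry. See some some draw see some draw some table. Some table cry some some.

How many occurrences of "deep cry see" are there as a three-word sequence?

Scanning the 53 overlapping trigram windows for "deep cry see":
  (none found)

0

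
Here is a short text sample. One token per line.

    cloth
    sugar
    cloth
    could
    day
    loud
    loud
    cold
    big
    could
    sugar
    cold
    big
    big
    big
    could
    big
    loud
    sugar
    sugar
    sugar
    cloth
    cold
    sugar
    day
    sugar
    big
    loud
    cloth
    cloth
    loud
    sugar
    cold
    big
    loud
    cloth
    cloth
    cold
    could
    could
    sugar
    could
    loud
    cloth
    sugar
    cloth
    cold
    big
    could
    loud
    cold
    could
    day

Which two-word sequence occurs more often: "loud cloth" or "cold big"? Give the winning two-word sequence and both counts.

"cold big" (4 vs 3)

"loud cloth": 3 occurrences
"cold big": 4 occurrences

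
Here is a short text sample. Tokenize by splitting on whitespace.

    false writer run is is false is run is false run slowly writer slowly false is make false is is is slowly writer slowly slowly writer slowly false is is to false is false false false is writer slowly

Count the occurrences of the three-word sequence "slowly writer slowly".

3

Scanning the 37 overlapping trigram windows for "slowly writer slowly":
  position 12–14: slowly writer slowly
  position 22–24: slowly writer slowly
  position 25–27: slowly writer slowly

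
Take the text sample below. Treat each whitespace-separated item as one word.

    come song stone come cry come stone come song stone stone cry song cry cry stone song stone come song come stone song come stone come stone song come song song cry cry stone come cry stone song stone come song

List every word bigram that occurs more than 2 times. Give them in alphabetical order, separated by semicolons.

Bigram counts meeting the condition (more than 2 times):
  come song: 5
  come stone: 4
  cry stone: 3
  song come: 3
  song stone: 4
  stone come: 6
  stone song: 4

come song; come stone; cry stone; song come; song stone; stone come; stone song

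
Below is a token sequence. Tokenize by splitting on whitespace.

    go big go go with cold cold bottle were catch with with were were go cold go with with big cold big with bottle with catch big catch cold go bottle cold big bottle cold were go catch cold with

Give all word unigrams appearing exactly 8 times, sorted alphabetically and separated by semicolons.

Unigram counts meeting the condition (exactly 8 times):
  cold: 8
  with: 8

cold; with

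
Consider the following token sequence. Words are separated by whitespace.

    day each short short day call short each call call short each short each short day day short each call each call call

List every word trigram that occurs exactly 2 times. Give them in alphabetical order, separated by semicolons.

Trigram counts meeting the condition (exactly 2 times):
  call short each: 2
  each call call: 2
  short each call: 2
  short each short: 2

call short each; each call call; short each call; short each short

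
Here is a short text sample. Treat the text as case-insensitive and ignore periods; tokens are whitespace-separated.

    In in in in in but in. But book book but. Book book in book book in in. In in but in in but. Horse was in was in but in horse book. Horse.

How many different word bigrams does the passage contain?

34 tokens → 33 bigram windows in total.
Repeated bigrams (each contributes count−1 duplicates):
  in in: 8
  in but: 5
  book book: 3
  but in: 3
  book in: 2
  but book: 2
  was in: 2
18 duplicate windows → 33 − 18 = 15 distinct.

15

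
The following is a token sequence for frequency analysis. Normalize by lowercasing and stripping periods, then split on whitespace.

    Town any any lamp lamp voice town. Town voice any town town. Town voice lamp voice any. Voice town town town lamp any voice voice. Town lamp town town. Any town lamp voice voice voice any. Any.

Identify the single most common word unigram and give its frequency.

Unigram frequencies (highest first):
  town: 13
  voice: 10
  any: 8
  lamp: 6

"town", 13 times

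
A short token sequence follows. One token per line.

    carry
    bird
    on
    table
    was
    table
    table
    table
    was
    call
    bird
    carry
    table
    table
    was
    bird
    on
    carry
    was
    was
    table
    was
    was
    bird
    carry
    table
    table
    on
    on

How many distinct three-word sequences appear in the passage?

24

29 tokens → 27 trigram windows in total.
Repeated trigrams (each contributes count−1 duplicates):
  bird carry table: 2
  carry table table: 2
  table table was: 2
3 duplicate windows → 27 − 3 = 24 distinct.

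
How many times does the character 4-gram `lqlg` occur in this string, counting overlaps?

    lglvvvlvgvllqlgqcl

1

Sliding a length-4 window over the 18 characters (15 positions):
  position 12–15: lqlg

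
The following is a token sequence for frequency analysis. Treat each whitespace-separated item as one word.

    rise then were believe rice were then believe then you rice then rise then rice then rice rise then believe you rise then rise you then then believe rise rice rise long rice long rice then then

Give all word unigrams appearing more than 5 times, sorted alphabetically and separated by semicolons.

rice; rise; then

Unigram counts meeting the condition (more than 5 times):
  rice: 7
  rise: 7
  then: 12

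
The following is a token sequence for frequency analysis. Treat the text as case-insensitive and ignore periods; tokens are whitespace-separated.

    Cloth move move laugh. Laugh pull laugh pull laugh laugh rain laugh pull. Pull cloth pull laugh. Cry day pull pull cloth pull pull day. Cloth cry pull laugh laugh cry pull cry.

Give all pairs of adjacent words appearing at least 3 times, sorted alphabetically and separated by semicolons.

Bigram counts meeting the condition (at least 3 times):
  laugh laugh: 3
  laugh pull: 3
  pull laugh: 4
  pull pull: 3

laugh laugh; laugh pull; pull laugh; pull pull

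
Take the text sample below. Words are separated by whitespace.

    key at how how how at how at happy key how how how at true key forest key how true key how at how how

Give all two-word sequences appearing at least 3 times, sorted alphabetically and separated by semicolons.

at how; how at; how how; key how

Bigram counts meeting the condition (at least 3 times):
  at how: 3
  how at: 4
  how how: 5
  key how: 3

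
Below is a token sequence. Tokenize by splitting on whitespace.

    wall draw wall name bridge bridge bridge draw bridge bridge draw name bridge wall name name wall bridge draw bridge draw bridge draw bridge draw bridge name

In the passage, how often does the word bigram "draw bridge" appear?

5

Scanning the 26 overlapping bigram windows for "draw bridge":
  position 8–9: draw bridge
  position 19–20: draw bridge
  position 21–22: draw bridge
  position 23–24: draw bridge
  position 25–26: draw bridge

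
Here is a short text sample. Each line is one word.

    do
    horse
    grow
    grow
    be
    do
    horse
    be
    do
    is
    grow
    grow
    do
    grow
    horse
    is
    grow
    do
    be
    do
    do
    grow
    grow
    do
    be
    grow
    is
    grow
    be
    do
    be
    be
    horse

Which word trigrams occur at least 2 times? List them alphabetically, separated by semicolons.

Trigram counts meeting the condition (at least 2 times):
  grow be do: 2
  grow do be: 2
  grow grow do: 2

grow be do; grow do be; grow grow do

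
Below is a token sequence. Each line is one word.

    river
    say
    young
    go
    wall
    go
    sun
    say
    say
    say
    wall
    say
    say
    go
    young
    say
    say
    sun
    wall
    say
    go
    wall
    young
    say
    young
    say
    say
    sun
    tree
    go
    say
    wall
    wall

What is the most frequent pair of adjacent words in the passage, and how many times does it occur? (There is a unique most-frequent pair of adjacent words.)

Bigram frequencies (highest first):
  say say: 5
  young say: 3
  say young: 2
  go wall: 2
  say wall: 2
  wall say: 2
  … (14 more, each ≤ 2)

"say say", 5 times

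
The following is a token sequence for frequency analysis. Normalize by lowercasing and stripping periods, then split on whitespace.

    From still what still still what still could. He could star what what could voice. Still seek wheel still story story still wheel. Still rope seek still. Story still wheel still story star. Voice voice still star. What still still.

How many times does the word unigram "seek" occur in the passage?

Scanning the 40 tokens for "seek":
  position 17: seek
  position 26: seek

2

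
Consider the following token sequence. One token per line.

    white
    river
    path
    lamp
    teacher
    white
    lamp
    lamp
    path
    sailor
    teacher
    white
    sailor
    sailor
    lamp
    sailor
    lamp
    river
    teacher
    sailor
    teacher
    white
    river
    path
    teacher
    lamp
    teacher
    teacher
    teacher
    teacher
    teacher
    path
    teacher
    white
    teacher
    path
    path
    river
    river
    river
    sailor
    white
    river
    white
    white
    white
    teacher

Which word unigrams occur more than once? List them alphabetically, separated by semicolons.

Unigram counts meeting the condition (more than once):
  lamp: 6
  path: 6
  river: 7
  sailor: 6
  teacher: 13
  white: 9

lamp; path; river; sailor; teacher; white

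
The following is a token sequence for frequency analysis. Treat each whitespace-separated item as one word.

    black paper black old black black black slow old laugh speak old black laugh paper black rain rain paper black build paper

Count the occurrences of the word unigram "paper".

4

Scanning the 22 tokens for "paper":
  position 2: paper
  position 15: paper
  position 19: paper
  position 22: paper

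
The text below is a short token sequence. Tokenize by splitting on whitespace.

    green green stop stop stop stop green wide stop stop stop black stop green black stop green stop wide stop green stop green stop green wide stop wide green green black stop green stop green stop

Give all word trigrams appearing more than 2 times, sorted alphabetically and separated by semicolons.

Trigram counts meeting the condition (more than 2 times):
  black stop green: 3
  green stop green: 3
  stop green stop: 5
  stop stop stop: 3

black stop green; green stop green; stop green stop; stop stop stop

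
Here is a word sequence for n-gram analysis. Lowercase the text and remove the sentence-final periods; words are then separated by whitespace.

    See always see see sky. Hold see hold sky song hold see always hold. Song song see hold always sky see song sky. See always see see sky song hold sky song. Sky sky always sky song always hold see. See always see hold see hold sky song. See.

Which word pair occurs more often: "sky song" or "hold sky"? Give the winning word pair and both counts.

"sky song" (5 vs 3)

"sky song": 5 occurrences
"hold sky": 3 occurrences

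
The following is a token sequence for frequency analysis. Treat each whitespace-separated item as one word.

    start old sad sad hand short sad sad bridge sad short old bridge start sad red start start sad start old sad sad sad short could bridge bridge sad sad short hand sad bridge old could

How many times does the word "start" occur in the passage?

5

Scanning the 36 tokens for "start":
  position 1: start
  position 14: start
  position 17: start
  position 18: start
  position 20: start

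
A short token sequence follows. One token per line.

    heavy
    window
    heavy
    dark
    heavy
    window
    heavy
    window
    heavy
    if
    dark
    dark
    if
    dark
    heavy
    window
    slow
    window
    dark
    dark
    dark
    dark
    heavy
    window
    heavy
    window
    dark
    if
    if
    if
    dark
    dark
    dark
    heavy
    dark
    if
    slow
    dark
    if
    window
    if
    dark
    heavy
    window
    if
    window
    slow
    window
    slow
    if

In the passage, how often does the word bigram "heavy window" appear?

7

Scanning the 49 overlapping bigram windows for "heavy window":
  position 1–2: heavy window
  position 5–6: heavy window
  position 7–8: heavy window
  position 15–16: heavy window
  position 23–24: heavy window
  position 25–26: heavy window
  position 43–44: heavy window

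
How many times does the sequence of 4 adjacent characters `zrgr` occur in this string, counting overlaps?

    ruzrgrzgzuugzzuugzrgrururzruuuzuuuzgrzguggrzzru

2

Sliding a length-4 window over the 47 characters (44 positions):
  position 3–6: zrgr
  position 18–21: zrgr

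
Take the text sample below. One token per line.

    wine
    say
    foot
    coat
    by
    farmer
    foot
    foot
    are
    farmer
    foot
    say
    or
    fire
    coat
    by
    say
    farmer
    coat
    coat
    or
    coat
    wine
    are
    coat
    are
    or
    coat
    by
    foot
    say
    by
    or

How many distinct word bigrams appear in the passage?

33 tokens → 32 bigram windows in total.
Repeated bigrams (each contributes count−1 duplicates):
  coat by: 3
  farmer foot: 2
  foot say: 2
  or coat: 2
5 duplicate windows → 32 − 5 = 27 distinct.

27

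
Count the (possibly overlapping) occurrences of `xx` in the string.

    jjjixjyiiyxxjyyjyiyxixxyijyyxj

2

Sliding a length-2 window over the 30 characters (29 positions):
  position 11–12: xx
  position 22–23: xx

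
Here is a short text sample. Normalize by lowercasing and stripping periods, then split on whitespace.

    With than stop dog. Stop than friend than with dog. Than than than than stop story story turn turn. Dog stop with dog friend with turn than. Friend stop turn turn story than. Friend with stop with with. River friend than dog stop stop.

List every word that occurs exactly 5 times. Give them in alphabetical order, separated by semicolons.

dog; friend; turn

Unigram counts meeting the condition (exactly 5 times):
  dog: 5
  friend: 5
  turn: 5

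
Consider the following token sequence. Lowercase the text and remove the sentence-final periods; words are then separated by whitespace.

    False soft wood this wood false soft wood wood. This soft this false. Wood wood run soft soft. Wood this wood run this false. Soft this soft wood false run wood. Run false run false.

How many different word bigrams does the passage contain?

17

35 tokens → 34 bigram windows in total.
Repeated bigrams (each contributes count−1 duplicates):
  soft wood: 4
  false soft: 3
  wood run: 3
  wood this: 3
  false run: 2
  run false: 2
  soft this: 2
  this false: 2
  … (4 more repeated)
17 duplicate windows → 34 − 17 = 17 distinct.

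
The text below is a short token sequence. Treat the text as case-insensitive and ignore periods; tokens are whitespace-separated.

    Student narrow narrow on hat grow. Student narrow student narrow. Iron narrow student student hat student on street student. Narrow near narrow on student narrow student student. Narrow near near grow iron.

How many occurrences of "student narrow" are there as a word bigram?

Scanning the 31 overlapping bigram windows for "student narrow":
  position 1–2: student narrow
  position 7–8: student narrow
  position 9–10: student narrow
  position 19–20: student narrow
  position 24–25: student narrow
  position 27–28: student narrow

6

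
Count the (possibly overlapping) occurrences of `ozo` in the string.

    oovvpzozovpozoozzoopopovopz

Sliding a length-3 window over the 27 characters (25 positions):
  position 7–9: ozo
  position 12–14: ozo

2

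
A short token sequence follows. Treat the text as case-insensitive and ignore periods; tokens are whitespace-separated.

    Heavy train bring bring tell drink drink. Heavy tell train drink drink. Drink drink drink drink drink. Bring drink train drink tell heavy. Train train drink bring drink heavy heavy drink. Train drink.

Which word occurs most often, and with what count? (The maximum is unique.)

"drink", 15 times

Unigram frequencies (highest first):
  drink: 15
  train: 6
  heavy: 5
  bring: 4
  tell: 3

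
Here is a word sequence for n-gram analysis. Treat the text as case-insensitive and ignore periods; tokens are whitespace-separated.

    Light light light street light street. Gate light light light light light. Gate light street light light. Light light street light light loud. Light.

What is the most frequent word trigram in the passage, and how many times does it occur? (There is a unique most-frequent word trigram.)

"light light light", 6 times

Trigram frequencies (highest first):
  light light light: 6
  light street light: 3
  light light street: 2
  street light light: 2
  street light street: 1
  light street gate: 1
  … (7 more, each ≤ 1)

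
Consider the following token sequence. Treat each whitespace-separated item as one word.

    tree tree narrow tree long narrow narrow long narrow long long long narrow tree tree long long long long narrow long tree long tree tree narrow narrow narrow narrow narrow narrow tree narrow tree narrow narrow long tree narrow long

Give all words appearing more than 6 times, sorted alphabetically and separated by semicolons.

long; narrow; tree

Unigram counts meeting the condition (more than 6 times):
  long: 13
  narrow: 16
  tree: 11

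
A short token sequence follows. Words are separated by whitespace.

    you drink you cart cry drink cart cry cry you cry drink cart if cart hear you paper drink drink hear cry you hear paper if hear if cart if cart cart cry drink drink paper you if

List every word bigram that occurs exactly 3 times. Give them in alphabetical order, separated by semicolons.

cart cry; cry drink; if cart

Bigram counts meeting the condition (exactly 3 times):
  cart cry: 3
  cry drink: 3
  if cart: 3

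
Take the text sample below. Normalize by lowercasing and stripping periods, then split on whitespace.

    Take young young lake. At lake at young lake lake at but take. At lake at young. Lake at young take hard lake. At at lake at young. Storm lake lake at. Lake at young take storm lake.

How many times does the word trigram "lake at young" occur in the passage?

5

Scanning the 36 overlapping trigram windows for "lake at young":
  position 6–8: lake at young
  position 15–17: lake at young
  position 18–20: lake at young
  position 26–28: lake at young
  position 33–35: lake at young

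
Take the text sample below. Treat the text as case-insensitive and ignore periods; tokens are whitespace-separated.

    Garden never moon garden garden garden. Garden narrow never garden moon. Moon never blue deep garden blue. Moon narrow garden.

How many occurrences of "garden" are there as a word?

Scanning the 20 tokens for "garden":
  position 1: garden
  position 4: garden
  position 5: garden
  position 6: garden
  position 7: garden
  position 10: garden
  position 16: garden
  position 20: garden

8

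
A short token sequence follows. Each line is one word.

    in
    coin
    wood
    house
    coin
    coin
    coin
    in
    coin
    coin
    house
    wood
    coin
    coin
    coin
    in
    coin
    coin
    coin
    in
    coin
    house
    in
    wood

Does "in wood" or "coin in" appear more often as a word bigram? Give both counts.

"in wood": 1 occurrence
"coin in": 3 occurrences

"coin in" (3 vs 1)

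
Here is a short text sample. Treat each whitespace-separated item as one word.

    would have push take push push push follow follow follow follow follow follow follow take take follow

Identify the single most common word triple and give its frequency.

"follow follow follow", 5 times

Trigram frequencies (highest first):
  follow follow follow: 5
  would have push: 1
  have push take: 1
  push take push: 1
  take push push: 1
  push push push: 1
  … (5 more, each ≤ 1)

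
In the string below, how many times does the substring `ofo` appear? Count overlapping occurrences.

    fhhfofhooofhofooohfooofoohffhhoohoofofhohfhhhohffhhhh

3

Sliding a length-3 window over the 53 characters (51 positions):
  position 13–15: ofo
  position 22–24: ofo
  position 35–37: ofo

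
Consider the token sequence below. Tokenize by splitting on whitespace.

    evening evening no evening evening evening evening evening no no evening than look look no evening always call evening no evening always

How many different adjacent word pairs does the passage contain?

11

22 tokens → 21 bigram windows in total.
Repeated bigrams (each contributes count−1 duplicates):
  evening evening: 5
  no evening: 4
  evening no: 3
  evening always: 2
10 duplicate windows → 21 − 10 = 11 distinct.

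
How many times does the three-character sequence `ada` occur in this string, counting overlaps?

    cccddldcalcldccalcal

0

Sliding a length-3 window over the 20 characters (18 positions):
  (no match at any position)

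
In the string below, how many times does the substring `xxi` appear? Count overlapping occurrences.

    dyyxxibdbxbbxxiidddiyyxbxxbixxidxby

3

Sliding a length-3 window over the 35 characters (33 positions):
  position 4–6: xxi
  position 13–15: xxi
  position 29–31: xxi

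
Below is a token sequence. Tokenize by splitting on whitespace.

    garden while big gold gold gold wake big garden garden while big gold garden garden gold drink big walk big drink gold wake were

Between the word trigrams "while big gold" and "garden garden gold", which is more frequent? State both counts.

"while big gold": 2 occurrences
"garden garden gold": 1 occurrence

"while big gold" (2 vs 1)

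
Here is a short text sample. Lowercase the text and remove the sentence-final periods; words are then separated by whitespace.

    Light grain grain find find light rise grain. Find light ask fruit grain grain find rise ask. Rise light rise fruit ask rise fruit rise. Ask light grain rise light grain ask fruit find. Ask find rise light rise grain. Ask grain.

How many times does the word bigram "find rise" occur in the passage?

Scanning the 41 overlapping bigram windows for "find rise":
  position 15–16: find rise
  position 36–37: find rise

2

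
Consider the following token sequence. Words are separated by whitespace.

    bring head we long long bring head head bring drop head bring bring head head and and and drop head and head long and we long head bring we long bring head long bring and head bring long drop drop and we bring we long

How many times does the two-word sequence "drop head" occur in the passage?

Scanning the 44 overlapping bigram windows for "drop head":
  position 10–11: drop head
  position 19–20: drop head

2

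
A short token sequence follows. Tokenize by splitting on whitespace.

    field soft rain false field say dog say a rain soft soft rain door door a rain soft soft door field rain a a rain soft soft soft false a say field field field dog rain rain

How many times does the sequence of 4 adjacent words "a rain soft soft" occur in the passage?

3

Scanning the 34 overlapping 4-gram windows for "a rain soft soft":
  position 9–12: a rain soft soft
  position 16–19: a rain soft soft
  position 24–27: a rain soft soft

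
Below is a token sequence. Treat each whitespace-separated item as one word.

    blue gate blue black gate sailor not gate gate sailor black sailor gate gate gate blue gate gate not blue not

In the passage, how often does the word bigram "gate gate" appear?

Scanning the 20 overlapping bigram windows for "gate gate":
  position 8–9: gate gate
  position 13–14: gate gate
  position 14–15: gate gate
  position 17–18: gate gate

4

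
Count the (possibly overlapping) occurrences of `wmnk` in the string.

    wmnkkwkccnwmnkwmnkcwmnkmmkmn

Sliding a length-4 window over the 28 characters (25 positions):
  position 1–4: wmnk
  position 11–14: wmnk
  position 15–18: wmnk
  position 20–23: wmnk

4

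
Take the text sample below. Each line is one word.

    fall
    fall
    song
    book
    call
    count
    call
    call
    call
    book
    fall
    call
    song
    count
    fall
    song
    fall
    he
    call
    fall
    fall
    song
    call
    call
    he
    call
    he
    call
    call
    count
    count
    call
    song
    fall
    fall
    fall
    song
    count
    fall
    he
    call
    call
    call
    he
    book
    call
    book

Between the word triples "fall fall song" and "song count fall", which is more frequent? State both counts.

"fall fall song" (3 vs 2)

"fall fall song": 3 occurrences
"song count fall": 2 occurrences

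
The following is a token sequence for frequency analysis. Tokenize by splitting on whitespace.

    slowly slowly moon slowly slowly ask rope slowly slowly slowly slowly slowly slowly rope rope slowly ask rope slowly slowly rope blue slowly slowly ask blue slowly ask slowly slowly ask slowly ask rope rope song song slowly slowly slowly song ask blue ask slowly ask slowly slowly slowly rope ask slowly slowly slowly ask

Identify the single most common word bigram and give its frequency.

Bigram frequencies (highest first):
  slowly slowly: 16
  slowly ask: 8
  ask slowly: 5
  ask rope: 3
  rope slowly: 3
  slowly rope: 3
  … (13 more, each ≤ 2)

"slowly slowly", 16 times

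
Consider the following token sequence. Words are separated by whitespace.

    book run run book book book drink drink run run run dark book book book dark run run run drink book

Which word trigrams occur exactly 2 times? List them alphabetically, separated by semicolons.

Trigram counts meeting the condition (exactly 2 times):
  book book book: 2
  run run run: 2

book book book; run run run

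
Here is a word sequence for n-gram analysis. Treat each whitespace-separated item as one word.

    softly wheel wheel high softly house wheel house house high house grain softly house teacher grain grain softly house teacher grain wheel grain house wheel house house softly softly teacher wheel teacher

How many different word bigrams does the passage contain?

32 tokens → 31 bigram windows in total.
Repeated bigrams (each contributes count−1 duplicates):
  softly house: 3
  grain softly: 2
  house house: 2
  house teacher: 2
  house wheel: 2
  teacher grain: 2
  wheel house: 2
8 duplicate windows → 31 − 8 = 23 distinct.

23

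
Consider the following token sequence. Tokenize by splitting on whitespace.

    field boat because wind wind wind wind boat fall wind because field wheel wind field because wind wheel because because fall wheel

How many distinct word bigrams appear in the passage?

18

22 tokens → 21 bigram windows in total.
Repeated bigrams (each contributes count−1 duplicates):
  wind wind: 3
  because wind: 2
3 duplicate windows → 21 − 3 = 18 distinct.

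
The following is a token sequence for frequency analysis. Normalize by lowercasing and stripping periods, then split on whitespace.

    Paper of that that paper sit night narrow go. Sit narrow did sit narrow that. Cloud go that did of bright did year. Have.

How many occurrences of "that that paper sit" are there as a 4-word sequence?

1

Scanning the 21 overlapping 4-gram windows for "that that paper sit":
  position 3–6: that that paper sit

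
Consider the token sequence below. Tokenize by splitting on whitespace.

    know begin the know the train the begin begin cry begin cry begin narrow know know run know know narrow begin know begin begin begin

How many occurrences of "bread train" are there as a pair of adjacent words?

Scanning the 24 overlapping bigram windows for "bread train":
  (none found)

0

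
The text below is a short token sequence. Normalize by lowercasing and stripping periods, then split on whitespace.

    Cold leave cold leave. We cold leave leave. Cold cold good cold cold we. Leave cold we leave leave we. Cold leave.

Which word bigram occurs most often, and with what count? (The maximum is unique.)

Bigram frequencies (highest first):
  cold leave: 4
  leave cold: 3
  leave we: 2
  we cold: 2
  leave leave: 2
  cold cold: 2
  … (4 more, each ≤ 2)

"cold leave", 4 times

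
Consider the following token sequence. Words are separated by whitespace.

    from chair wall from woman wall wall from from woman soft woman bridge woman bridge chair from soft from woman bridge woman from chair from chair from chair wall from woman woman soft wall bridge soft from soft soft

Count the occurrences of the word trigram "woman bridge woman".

2

Scanning the 37 overlapping trigram windows for "woman bridge woman":
  position 12–14: woman bridge woman
  position 20–22: woman bridge woman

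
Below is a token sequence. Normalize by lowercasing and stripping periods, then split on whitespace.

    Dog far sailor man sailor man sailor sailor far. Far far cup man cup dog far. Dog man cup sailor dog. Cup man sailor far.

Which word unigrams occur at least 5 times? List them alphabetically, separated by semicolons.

Unigram counts meeting the condition (at least 5 times):
  far: 6
  man: 5
  sailor: 6

far; man; sailor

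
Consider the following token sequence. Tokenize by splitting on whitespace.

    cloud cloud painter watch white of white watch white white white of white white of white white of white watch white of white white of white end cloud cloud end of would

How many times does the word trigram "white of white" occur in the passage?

Scanning the 30 overlapping trigram windows for "white of white":
  position 5–7: white of white
  position 11–13: white of white
  position 14–16: white of white
  position 17–19: white of white
  position 21–23: white of white
  position 24–26: white of white

6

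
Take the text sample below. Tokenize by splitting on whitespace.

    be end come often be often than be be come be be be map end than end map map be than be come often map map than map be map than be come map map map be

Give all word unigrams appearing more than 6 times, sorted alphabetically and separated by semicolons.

be; map

Unigram counts meeting the condition (more than 6 times):
  be: 12
  map: 10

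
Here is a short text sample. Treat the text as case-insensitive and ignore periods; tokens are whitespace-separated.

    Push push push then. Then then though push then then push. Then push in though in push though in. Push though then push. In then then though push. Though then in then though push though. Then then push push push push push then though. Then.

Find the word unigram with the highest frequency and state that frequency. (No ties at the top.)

"push", 16 times

Unigram frequencies (highest first):
  push: 16
  then: 15
  though: 9
  in: 5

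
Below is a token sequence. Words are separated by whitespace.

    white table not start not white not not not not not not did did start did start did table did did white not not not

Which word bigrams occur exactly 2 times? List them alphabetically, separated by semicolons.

Bigram counts meeting the condition (exactly 2 times):
  did did: 2
  did start: 2
  start did: 2
  white not: 2

did did; did start; start did; white not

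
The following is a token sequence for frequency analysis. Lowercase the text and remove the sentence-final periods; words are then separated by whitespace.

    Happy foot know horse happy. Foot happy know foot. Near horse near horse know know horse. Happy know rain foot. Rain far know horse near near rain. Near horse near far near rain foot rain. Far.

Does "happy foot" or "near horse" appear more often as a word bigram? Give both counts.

"happy foot": 2 occurrences
"near horse": 3 occurrences

"near horse" (3 vs 2)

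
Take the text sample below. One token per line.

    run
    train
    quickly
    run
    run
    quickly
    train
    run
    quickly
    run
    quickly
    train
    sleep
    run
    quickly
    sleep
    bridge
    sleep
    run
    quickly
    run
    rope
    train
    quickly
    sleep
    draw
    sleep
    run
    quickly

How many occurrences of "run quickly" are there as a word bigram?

6

Scanning the 28 overlapping bigram windows for "run quickly":
  position 5–6: run quickly
  position 8–9: run quickly
  position 10–11: run quickly
  position 14–15: run quickly
  position 19–20: run quickly
  position 28–29: run quickly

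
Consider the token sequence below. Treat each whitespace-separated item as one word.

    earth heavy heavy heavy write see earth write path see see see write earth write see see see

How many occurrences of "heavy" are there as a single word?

Scanning the 18 tokens for "heavy":
  position 2: heavy
  position 3: heavy
  position 4: heavy

3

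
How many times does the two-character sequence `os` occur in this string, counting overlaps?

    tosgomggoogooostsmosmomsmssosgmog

4

Sliding a length-2 window over the 33 characters (32 positions):
  position 2–3: os
  position 14–15: os
  position 19–20: os
  position 28–29: os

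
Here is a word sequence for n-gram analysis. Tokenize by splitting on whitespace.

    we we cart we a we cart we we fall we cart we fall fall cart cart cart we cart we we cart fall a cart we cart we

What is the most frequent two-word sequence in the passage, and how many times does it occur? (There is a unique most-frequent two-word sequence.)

"cart we", 7 times

Bigram frequencies (highest first):
  cart we: 7
  we cart: 6
  we we: 3
  we fall: 2
  cart cart: 2
  we a: 1
  … (7 more, each ≤ 1)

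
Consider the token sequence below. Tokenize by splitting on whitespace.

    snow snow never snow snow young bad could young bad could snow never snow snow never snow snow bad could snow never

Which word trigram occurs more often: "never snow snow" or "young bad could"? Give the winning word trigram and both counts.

"never snow snow": 3 occurrences
"young bad could": 2 occurrences

"never snow snow" (3 vs 2)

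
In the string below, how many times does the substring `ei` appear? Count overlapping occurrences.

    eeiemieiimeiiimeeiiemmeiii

Sliding a length-2 window over the 26 characters (25 positions):
  position 2–3: ei
  position 7–8: ei
  position 11–12: ei
  position 17–18: ei
  position 23–24: ei

5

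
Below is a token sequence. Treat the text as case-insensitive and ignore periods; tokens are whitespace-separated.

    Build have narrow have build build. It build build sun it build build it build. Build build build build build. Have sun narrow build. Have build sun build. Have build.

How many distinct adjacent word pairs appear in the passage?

30 tokens → 29 bigram windows in total.
Repeated bigrams (each contributes count−1 duplicates):
  build build: 8
  build have: 4
  have build: 3
  it build: 3
  build it: 2
  build sun: 2
16 duplicate windows → 29 − 16 = 13 distinct.

13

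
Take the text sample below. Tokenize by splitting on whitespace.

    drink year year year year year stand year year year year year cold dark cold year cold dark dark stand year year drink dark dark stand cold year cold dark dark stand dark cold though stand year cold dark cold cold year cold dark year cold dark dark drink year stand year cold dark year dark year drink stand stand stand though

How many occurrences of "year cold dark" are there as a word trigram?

Scanning the 60 overlapping trigram windows for "year cold dark":
  position 12–14: year cold dark
  position 16–18: year cold dark
  position 28–30: year cold dark
  position 37–39: year cold dark
  position 42–44: year cold dark
  position 45–47: year cold dark
  position 52–54: year cold dark

7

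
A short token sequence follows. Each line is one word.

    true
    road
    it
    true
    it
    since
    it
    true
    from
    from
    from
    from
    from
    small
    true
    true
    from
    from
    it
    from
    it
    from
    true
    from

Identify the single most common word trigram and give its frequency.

Trigram frequencies (highest first):
  from from from: 3
  true from from: 2
  from it from: 2
  true road it: 1
  road it true: 1
  it true it: 1
  … (12 more, each ≤ 1)

"from from from", 3 times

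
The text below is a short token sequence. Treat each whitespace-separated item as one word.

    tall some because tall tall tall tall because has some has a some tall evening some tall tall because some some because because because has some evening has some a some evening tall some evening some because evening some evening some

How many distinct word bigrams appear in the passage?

21

41 tokens → 40 bigram windows in total.
Repeated bigrams (each contributes count−1 duplicates):
  evening some: 4
  some evening: 4
  tall tall: 4
  has some: 3
  some because: 3
  a some: 2
  because because: 2
  because has: 2
  … (3 more repeated)
19 duplicate windows → 40 − 19 = 21 distinct.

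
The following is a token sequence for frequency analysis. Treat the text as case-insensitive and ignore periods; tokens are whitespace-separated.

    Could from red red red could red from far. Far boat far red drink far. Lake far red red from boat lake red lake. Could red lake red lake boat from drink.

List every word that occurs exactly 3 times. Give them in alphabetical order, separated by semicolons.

Unigram counts meeting the condition (exactly 3 times):
  boat: 3
  could: 3

boat; could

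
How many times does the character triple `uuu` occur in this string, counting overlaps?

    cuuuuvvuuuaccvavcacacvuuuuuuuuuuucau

Sliding a length-3 window over the 36 characters (34 positions):
  position 2–4: uuu
  position 3–5: uuu
  position 8–10: uuu
  position 23–25: uuu
  position 24–26: uuu
  position 25–27: uuu
  position 26–28: uuu
  position 27–29: uuu
  position 28–30: uuu
  position 29–31: uuu
  … (2 more)

12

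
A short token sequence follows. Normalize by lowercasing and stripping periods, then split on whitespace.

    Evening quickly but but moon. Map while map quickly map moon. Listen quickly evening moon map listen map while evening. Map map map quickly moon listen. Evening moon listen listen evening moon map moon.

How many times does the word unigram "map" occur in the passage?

9

Scanning the 34 tokens for "map":
  position 6: map
  position 8: map
  position 10: map
  position 16: map
  position 18: map
  position 21: map
  position 22: map
  position 23: map
  position 33: map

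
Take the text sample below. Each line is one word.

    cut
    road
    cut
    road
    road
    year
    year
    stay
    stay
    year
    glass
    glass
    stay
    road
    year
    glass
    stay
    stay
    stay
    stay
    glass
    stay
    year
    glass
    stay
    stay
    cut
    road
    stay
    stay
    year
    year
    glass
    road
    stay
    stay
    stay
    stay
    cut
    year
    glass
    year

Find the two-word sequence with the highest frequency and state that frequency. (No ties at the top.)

Bigram frequencies (highest first):
  stay stay: 9
  year glass: 5
  glass stay: 4
  cut road: 3
  stay year: 3
  road year: 2
  … (12 more, each ≤ 2)

"stay stay", 9 times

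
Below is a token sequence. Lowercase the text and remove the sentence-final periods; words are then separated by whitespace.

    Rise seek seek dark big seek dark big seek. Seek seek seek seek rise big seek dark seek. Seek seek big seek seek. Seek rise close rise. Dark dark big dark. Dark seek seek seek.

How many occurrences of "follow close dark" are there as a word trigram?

0

Scanning the 33 overlapping trigram windows for "follow close dark":
  (none found)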